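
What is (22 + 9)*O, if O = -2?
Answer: -62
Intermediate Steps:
(22 + 9)*O = (22 + 9)*(-2) = 31*(-2) = -62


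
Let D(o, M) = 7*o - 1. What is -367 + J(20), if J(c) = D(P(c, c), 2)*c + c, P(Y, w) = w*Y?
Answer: 55633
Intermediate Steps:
P(Y, w) = Y*w
D(o, M) = -1 + 7*o
J(c) = c + c*(-1 + 7*c²) (J(c) = (-1 + 7*(c*c))*c + c = (-1 + 7*c²)*c + c = c*(-1 + 7*c²) + c = c + c*(-1 + 7*c²))
-367 + J(20) = -367 + 7*20³ = -367 + 7*8000 = -367 + 56000 = 55633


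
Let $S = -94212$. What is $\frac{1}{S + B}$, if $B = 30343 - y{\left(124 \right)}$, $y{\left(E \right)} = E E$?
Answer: $- \frac{1}{79245} \approx -1.2619 \cdot 10^{-5}$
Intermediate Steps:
$y{\left(E \right)} = E^{2}$
$B = 14967$ ($B = 30343 - 124^{2} = 30343 - 15376 = 14967$)
$\frac{1}{S + B} = \frac{1}{-94212 + 14967} = \frac{1}{-79245} = - \frac{1}{79245}$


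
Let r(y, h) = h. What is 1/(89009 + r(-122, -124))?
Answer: 1/88885 ≈ 1.1250e-5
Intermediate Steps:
1/(89009 + r(-122, -124)) = 1/(89009 - 124) = 1/88885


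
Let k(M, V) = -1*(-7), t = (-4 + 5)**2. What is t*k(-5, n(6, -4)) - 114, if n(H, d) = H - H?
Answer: -107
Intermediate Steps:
t = 1 (t = 1**2 = 1)
n(H, d) = 0
k(M, V) = 7
t*k(-5, n(6, -4)) - 114 = 1*7 - 114 = 7 - 114 = -107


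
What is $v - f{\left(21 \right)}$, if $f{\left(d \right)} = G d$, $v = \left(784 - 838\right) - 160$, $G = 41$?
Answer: $-1075$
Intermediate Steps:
$v = -214$ ($v = -54 - 160 = -214$)
$f{\left(d \right)} = 41 d$
$v - f{\left(21 \right)} = -214 - 41 \cdot 21 = -214 - 861 = -1075$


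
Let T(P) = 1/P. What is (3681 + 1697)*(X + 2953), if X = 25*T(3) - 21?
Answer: 47439338/3 ≈ 1.5813e+7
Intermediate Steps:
T(P) = 1/P
X = -38/3 (X = 25/3 - 21 = -38/3 ≈ -12.667)
(3681 + 1697)*(X + 2953) = (3681 + 1697)*(-38/3 + 2953) = 5378*(8821/3) = 47439338/3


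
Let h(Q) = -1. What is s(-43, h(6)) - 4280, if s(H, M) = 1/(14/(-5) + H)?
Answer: -980125/229 ≈ -4280.0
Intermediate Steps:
s(H, M) = 1/(-14/5 + H) (s(H, M) = 1/(14*(-1/5) + H) = 1/(-14/5 + H))
s(-43, h(6)) - 4280 = 5/(-14 + 5*(-43)) - 4280 = 5/(-14 - 215) - 4280 = 5/(-229) - 4280 = 5*(-1/229) - 4280 = -5/229 - 4280 = -980125/229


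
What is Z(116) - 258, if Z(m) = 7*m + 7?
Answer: 561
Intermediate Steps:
Z(m) = 7 + 7*m
Z(116) - 258 = (7 + 7*116) - 258 = (7 + 812) - 258 = 819 - 258 = 561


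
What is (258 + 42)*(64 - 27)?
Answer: 11100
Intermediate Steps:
(258 + 42)*(64 - 27) = 300*37 = 11100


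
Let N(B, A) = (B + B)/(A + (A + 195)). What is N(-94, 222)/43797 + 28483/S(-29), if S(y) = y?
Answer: -797133304141/811602207 ≈ -982.17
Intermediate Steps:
N(B, A) = 2*B/(195 + 2*A) (N(B, A) = (2*B)/(A + (195 + A)) = (2*B)/(195 + 2*A) = 2*B/(195 + 2*A))
N(-94, 222)/43797 + 28483/S(-29) = (2*(-94)/(195 + 2*222))/43797 + 28483/(-29) = (2*(-94)/(195 + 444))*(1/43797) + 28483*(-1/29) = (2*(-94)/639)*(1/43797) - 28483/29 = (2*(-94)*(1/639))*(1/43797) - 28483/29 = -188/639*1/43797 - 28483/29 = -188/27986283 - 28483/29 = -797133304141/811602207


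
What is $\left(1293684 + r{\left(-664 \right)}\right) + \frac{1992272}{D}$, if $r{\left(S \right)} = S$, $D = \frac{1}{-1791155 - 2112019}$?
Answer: $-7776182978308$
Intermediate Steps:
$D = - \frac{1}{3903174}$ ($D = \frac{1}{-3903174} = - \frac{1}{3903174} \approx -2.562 \cdot 10^{-7}$)
$\left(1293684 + r{\left(-664 \right)}\right) + \frac{1992272}{D} = \left(1293684 - 664\right) + \frac{1992272}{- \frac{1}{3903174}} = 1293020 + 1992272 \left(-3903174\right) = 1293020 - 7776184271328 = -7776182978308$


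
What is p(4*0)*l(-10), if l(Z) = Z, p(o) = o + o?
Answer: 0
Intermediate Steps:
p(o) = 2*o
p(4*0)*l(-10) = (2*(4*0))*(-10) = (2*0)*(-10) = 0*(-10) = 0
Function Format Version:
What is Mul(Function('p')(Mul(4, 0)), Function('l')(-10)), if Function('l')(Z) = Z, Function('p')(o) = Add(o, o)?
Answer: 0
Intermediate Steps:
Function('p')(o) = Mul(2, o)
Mul(Function('p')(Mul(4, 0)), Function('l')(-10)) = Mul(Mul(2, Mul(4, 0)), -10) = Mul(Mul(2, 0), -10) = Mul(0, -10) = 0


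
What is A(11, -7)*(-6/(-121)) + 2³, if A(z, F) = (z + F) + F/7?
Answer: 986/121 ≈ 8.1488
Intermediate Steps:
A(z, F) = z + 8*F/7 (A(z, F) = (F + z) + F*(⅐) = (F + z) + F/7 = z + 8*F/7)
A(11, -7)*(-6/(-121)) + 2³ = (11 + (8/7)*(-7))*(-6/(-121)) + 2³ = (11 - 8)*(-6*(-1/121)) + 8 = 3*(6/121) + 8 = 18/121 + 8 = 986/121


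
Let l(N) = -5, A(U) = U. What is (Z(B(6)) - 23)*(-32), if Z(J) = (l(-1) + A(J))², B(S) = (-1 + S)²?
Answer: -12064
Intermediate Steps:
Z(J) = (-5 + J)²
(Z(B(6)) - 23)*(-32) = ((-5 + (-1 + 6)²)² - 23)*(-32) = ((-5 + 5²)² - 23)*(-32) = ((-5 + 25)² - 23)*(-32) = (20² - 23)*(-32) = (400 - 23)*(-32) = 377*(-32) = -12064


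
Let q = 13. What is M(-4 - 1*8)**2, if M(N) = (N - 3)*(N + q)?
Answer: 225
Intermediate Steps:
M(N) = (-3 + N)*(13 + N) (M(N) = (N - 3)*(N + 13) = (-3 + N)*(13 + N))
M(-4 - 1*8)**2 = (-39 + (-4 - 1*8)**2 + 10*(-4 - 1*8))**2 = (-39 + (-4 - 8)**2 + 10*(-4 - 8))**2 = (-39 + (-12)**2 + 10*(-12))**2 = (-39 + 144 - 120)**2 = (-15)**2 = 225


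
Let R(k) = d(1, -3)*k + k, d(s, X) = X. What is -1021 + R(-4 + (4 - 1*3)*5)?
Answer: -1023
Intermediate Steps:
R(k) = -2*k (R(k) = -3*k + k = -2*k)
-1021 + R(-4 + (4 - 1*3)*5) = -1021 - 2*(-4 + (4 - 1*3)*5) = -1021 - 2*(-4 + (4 - 3)*5) = -1021 - 2*(-4 + 1*5) = -1021 - 2*(-4 + 5) = -1021 - 2*1 = -1021 - 2 = -1023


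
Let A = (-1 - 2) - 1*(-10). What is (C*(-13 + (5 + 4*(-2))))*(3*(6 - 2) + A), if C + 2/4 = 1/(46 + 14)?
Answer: 2204/15 ≈ 146.93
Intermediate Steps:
A = 7 (A = -3 + 10 = 7)
C = -29/60 (C = -½ + 1/(46 + 14) = -½ + 1/60 = -29/60 ≈ -0.48333)
(C*(-13 + (5 + 4*(-2))))*(3*(6 - 2) + A) = (-29*(-13 + (5 + 4*(-2)))/60)*(3*(6 - 2) + 7) = (-29*(-13 + (5 - 8))/60)*(3*4 + 7) = (-29*(-13 - 3)/60)*(12 + 7) = -29/60*(-16)*19 = (116/15)*19 = 2204/15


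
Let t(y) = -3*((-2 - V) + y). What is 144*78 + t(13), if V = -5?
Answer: 11184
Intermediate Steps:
t(y) = -9 - 3*y (t(y) = -3*((-2 - 1*(-5)) + y) = -3*((-2 + 5) + y) = -3*(3 + y) = -9 - 3*y)
144*78 + t(13) = 144*78 + (-9 - 3*13) = 11232 + (-9 - 39) = 11232 - 48 = 11184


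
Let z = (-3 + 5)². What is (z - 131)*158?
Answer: -20066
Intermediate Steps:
z = 4 (z = 2² = 4)
(z - 131)*158 = (4 - 131)*158 = -127*158 = -20066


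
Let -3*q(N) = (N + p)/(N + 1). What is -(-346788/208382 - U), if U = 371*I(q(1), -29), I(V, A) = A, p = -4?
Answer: -1120817575/104191 ≈ -10757.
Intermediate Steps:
q(N) = -(-4 + N)/(3*(1 + N)) (q(N) = -(N - 4)/(3*(N + 1)) = -(-4 + N)/(3*(1 + N)))
U = -10759 (U = 371*(-29) = -10759)
-(-346788/208382 - U) = -(-346788/208382 - 1*(-10759)) = -(-346788*1/208382 + 10759) = -(-173394/104191 + 10759) = -1*1120817575/104191 = -1120817575/104191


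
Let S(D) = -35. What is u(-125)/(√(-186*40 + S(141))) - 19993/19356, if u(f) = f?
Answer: -19993/19356 + 25*I*√299/299 ≈ -1.0329 + 1.4458*I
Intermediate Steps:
u(-125)/(√(-186*40 + S(141))) - 19993/19356 = -125/√(-186*40 - 35) - 19993/19356 = -125/√(-7440 - 35) - 19993*1/19356 = -125*(-I*√299/1495) - 19993/19356 = -(-25)*I*√299/299 - 19993/19356 = 25*I*√299/299 - 19993/19356 = -19993/19356 + 25*I*√299/299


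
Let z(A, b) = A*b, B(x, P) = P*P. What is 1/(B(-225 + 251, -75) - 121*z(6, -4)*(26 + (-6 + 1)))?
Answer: 1/66609 ≈ 1.5013e-5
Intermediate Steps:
B(x, P) = P**2
1/(B(-225 + 251, -75) - 121*z(6, -4)*(26 + (-6 + 1))) = 1/((-75)**2 - 121*6*(-4)*(26 + (-6 + 1))) = 1/(5625 - (-2904)*(26 - 5)) = 1/(5625 - (-2904)*21) = 1/(5625 - 121*(-504)) = 1/(5625 + 60984) = 1/66609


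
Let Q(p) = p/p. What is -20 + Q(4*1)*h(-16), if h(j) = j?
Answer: -36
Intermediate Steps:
Q(p) = 1
-20 + Q(4*1)*h(-16) = -20 + 1*(-16) = -20 - 16 = -36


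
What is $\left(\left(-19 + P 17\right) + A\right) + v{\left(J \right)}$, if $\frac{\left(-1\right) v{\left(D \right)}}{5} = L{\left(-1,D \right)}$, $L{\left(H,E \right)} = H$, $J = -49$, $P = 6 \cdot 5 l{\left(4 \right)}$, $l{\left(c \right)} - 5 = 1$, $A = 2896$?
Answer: $5942$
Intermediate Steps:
$l{\left(c \right)} = 6$ ($l{\left(c \right)} = 5 + 1 = 6$)
$P = 180$ ($P = 6 \cdot 5 \cdot 6 = 30 \cdot 6 = 180$)
$v{\left(D \right)} = 5$ ($v{\left(D \right)} = \left(-5\right) \left(-1\right) = 5$)
$\left(\left(-19 + P 17\right) + A\right) + v{\left(J \right)} = \left(\left(-19 + 180 \cdot 17\right) + 2896\right) + 5 = \left(\left(-19 + 3060\right) + 2896\right) + 5 = \left(3041 + 2896\right) + 5 = 5937 + 5 = 5942$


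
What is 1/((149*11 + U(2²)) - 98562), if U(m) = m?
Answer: -1/96919 ≈ -1.0318e-5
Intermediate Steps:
1/((149*11 + U(2²)) - 98562) = 1/((149*11 + 2²) - 98562) = 1/((1639 + 4) - 98562) = 1/(1643 - 98562) = 1/(-96919) = -1/96919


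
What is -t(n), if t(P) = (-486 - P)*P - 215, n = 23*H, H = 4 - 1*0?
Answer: 53391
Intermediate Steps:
H = 4 (H = 4 + 0 = 4)
n = 92 (n = 23*4 = 92)
t(P) = -215 + P*(-486 - P) (t(P) = P*(-486 - P) - 215 = -215 + P*(-486 - P))
-t(n) = -(-215 - 1*92² - 486*92) = -(-215 - 1*8464 - 44712) = -(-215 - 8464 - 44712) = -1*(-53391) = 53391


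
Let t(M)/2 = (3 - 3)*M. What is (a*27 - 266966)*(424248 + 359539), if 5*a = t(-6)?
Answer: -209244480242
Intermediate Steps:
t(M) = 0 (t(M) = 2*((3 - 3)*M) = 2*(0*M) = 2*0 = 0)
a = 0 (a = (1/5)*0 = 0)
(a*27 - 266966)*(424248 + 359539) = (0*27 - 266966)*(424248 + 359539) = (0 - 266966)*783787 = -266966*783787 = -209244480242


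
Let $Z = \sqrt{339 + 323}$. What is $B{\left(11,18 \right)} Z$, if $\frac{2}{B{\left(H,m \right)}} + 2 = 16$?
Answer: $\frac{\sqrt{662}}{7} \approx 3.6756$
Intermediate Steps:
$B{\left(H,m \right)} = \frac{1}{7}$ ($B{\left(H,m \right)} = \frac{2}{-2 + 16} = \frac{2}{14} = 2 \cdot \frac{1}{14} = \frac{1}{7}$)
$Z = \sqrt{662} \approx 25.729$
$B{\left(11,18 \right)} Z = \frac{\sqrt{662}}{7}$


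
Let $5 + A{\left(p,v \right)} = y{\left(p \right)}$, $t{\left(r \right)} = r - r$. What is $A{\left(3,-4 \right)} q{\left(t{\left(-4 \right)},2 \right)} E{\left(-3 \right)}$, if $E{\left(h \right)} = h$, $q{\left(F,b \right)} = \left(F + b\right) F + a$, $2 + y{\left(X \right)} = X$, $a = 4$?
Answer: $48$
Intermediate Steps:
$t{\left(r \right)} = 0$
$y{\left(X \right)} = -2 + X$
$q{\left(F,b \right)} = 4 + F \left(F + b\right)$ ($q{\left(F,b \right)} = \left(F + b\right) F + 4 = F \left(F + b\right) + 4 = 4 + F \left(F + b\right)$)
$A{\left(p,v \right)} = -7 + p$ ($A{\left(p,v \right)} = -5 + \left(-2 + p\right) = -7 + p$)
$A{\left(3,-4 \right)} q{\left(t{\left(-4 \right)},2 \right)} E{\left(-3 \right)} = \left(-7 + 3\right) \left(4 + 0^{2} + 0 \cdot 2\right) \left(-3\right) = - 4 \left(4 + 0 + 0\right) \left(-3\right) = \left(-4\right) 4 \left(-3\right) = \left(-16\right) \left(-3\right) = 48$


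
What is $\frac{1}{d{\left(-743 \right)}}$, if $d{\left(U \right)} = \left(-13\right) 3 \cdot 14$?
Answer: $- \frac{1}{546} \approx -0.0018315$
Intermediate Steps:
$d{\left(U \right)} = -546$ ($d{\left(U \right)} = \left(-39\right) 14 = -546$)
$\frac{1}{d{\left(-743 \right)}} = \frac{1}{-546} = - \frac{1}{546}$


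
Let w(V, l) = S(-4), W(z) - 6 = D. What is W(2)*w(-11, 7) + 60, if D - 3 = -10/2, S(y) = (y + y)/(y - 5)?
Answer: 572/9 ≈ 63.556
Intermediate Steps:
S(y) = 2*y/(-5 + y) (S(y) = (2*y)/(-5 + y) = 2*y/(-5 + y))
D = -2 (D = 3 - 10/2 = 3 - 10*1/2 = 3 - 5 = -2)
W(z) = 4 (W(z) = 6 - 2 = 4)
w(V, l) = 8/9 (w(V, l) = 2*(-4)/(-5 - 4) = 2*(-4)/(-9) = 2*(-4)*(-1/9) = 8/9)
W(2)*w(-11, 7) + 60 = 4*(8/9) + 60 = 32/9 + 60 = 572/9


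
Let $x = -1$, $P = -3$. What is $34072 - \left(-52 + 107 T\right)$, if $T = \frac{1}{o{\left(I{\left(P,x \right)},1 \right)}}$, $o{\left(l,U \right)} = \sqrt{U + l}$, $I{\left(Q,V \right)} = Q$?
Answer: $34124 + \frac{107 i \sqrt{2}}{2} \approx 34124.0 + 75.66 i$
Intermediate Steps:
$T = - \frac{i \sqrt{2}}{2}$ ($T = \frac{1}{\sqrt{1 - 3}} = \frac{1}{\sqrt{-2}} = \frac{1}{i \sqrt{2}} = - \frac{i \sqrt{2}}{2} \approx - 0.70711 i$)
$34072 - \left(-52 + 107 T\right) = 34072 - \left(-52 + 107 \left(- \frac{i \sqrt{2}}{2}\right)\right) = 34072 - \left(-52 - \frac{107 i \sqrt{2}}{2}\right) = 34072 + \left(52 + \frac{107 i \sqrt{2}}{2}\right) = 34124 + \frac{107 i \sqrt{2}}{2}$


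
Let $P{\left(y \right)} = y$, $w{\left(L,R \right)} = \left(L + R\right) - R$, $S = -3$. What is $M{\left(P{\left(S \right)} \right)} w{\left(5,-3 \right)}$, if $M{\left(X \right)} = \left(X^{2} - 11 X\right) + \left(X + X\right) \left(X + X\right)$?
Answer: $390$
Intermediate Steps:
$w{\left(L,R \right)} = L$
$M{\left(X \right)} = - 11 X + 5 X^{2}$ ($M{\left(X \right)} = \left(X^{2} - 11 X\right) + 2 X 2 X = \left(X^{2} - 11 X\right) + 4 X^{2} = - 11 X + 5 X^{2}$)
$M{\left(P{\left(S \right)} \right)} w{\left(5,-3 \right)} = - 3 \left(-11 + 5 \left(-3\right)\right) 5 = - 3 \left(-11 - 15\right) 5 = \left(-3\right) \left(-26\right) 5 = 78 \cdot 5 = 390$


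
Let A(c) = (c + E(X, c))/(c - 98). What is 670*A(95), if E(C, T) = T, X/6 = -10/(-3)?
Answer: -127300/3 ≈ -42433.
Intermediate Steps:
X = 20 (X = 6*(-10/(-3)) = 6*(-10*(-⅓)) = 6*(10/3) = 20)
A(c) = 2*c/(-98 + c) (A(c) = (c + c)/(c - 98) = (2*c)/(-98 + c) = 2*c/(-98 + c))
670*A(95) = 670*(2*95/(-98 + 95)) = 670*(2*95/(-3)) = 670*(2*95*(-⅓)) = 670*(-190/3) = -127300/3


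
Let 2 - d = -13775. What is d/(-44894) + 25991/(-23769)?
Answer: -1494305467/1067085486 ≈ -1.4004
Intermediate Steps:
d = 13777 (d = 2 - 1*(-13775) = 2 + 13775 = 13777)
d/(-44894) + 25991/(-23769) = 13777/(-44894) + 25991/(-23769) = 13777*(-1/44894) + 25991*(-1/23769) = -13777/44894 - 25991/23769 = -1494305467/1067085486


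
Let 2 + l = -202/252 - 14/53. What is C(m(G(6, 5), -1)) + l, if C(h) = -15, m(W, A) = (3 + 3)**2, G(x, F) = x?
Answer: -120643/6678 ≈ -18.066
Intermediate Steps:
m(W, A) = 36 (m(W, A) = 6**2 = 36)
l = -20473/6678 (l = -2 + (-202/252 - 14/53) = -2 + (-202*1/252 - 14*1/53) = -2 + (-101/126 - 14/53) = -2 - 7117/6678 = -20473/6678 ≈ -3.0657)
C(m(G(6, 5), -1)) + l = -15 - 20473/6678 = -120643/6678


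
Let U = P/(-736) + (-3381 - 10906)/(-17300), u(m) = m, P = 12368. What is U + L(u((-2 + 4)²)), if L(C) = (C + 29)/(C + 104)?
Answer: -14031604/895275 ≈ -15.673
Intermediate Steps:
L(C) = (29 + C)/(104 + C)
U = -6357849/397900 (U = 12368/(-736) + (-3381 - 10906)/(-17300) = 12368*(-1/736) - 14287*(-1/17300) = -773/46 + 14287/17300 = -6357849/397900 ≈ -15.979)
U + L(u((-2 + 4)²)) = -6357849/397900 + (29 + (-2 + 4)²)/(104 + (-2 + 4)²) = -6357849/397900 + (29 + 2²)/(104 + 2²) = -6357849/397900 + (29 + 4)/(104 + 4) = -6357849/397900 + 33/108 = -6357849/397900 + (1/108)*33 = -6357849/397900 + 11/36 = -14031604/895275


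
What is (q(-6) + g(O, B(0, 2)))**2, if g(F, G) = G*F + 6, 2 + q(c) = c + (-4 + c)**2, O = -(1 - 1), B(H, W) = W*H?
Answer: 9604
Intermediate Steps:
B(H, W) = H*W
O = 0 (O = -1*0 = 0)
q(c) = -2 + c + (-4 + c)**2 (q(c) = -2 + (c + (-4 + c)**2) = -2 + c + (-4 + c)**2)
g(F, G) = 6 + F*G (g(F, G) = F*G + 6 = 6 + F*G)
(q(-6) + g(O, B(0, 2)))**2 = ((-2 - 6 + (-4 - 6)**2) + (6 + 0*(0*2)))**2 = ((-2 - 6 + (-10)**2) + (6 + 0*0))**2 = ((-2 - 6 + 100) + (6 + 0))**2 = (92 + 6)**2 = 98**2 = 9604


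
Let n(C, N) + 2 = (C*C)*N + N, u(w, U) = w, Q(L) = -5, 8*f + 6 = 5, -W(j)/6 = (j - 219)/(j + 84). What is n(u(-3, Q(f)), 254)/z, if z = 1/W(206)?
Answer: 98982/145 ≈ 682.63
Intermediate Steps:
W(j) = -6*(-219 + j)/(84 + j) (W(j) = -6*(j - 219)/(j + 84) = -6*(-219 + j)/(84 + j))
f = -1/8 (f = -3/4 + (1/8)*5 = -3/4 + 5/8 = -1/8 ≈ -0.12500)
n(C, N) = -2 + N + N*C**2 (n(C, N) = -2 + ((C*C)*N + N) = -2 + (C**2*N + N) = -2 + (N*C**2 + N) = -2 + (N + N*C**2) = -2 + N + N*C**2)
z = 145/39 (z = 1/(6*(219 - 1*206)/(84 + 206)) = 1/(6*(219 - 206)/290) = 1/(6*(1/290)*13) = 1/(39/145) = 145/39 ≈ 3.7179)
n(u(-3, Q(f)), 254)/z = (-2 + 254 + 254*(-3)**2)/(145/39) = (-2 + 254 + 254*9)*(39/145) = (-2 + 254 + 2286)*(39/145) = 2538*(39/145) = 98982/145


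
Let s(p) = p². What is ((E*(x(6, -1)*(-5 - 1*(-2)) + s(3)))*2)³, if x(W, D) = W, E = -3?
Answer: 157464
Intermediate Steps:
((E*(x(6, -1)*(-5 - 1*(-2)) + s(3)))*2)³ = (-3*(6*(-5 - 1*(-2)) + 3²)*2)³ = (-3*(6*(-5 + 2) + 9)*2)³ = (-3*(6*(-3) + 9)*2)³ = (-3*(-18 + 9)*2)³ = (-3*(-9)*2)³ = (27*2)³ = 54³ = 157464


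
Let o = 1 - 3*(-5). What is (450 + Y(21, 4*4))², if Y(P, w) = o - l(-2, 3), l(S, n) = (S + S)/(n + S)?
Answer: 220900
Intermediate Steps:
l(S, n) = 2*S/(S + n) (l(S, n) = (2*S)/(S + n) = 2*S/(S + n))
o = 16 (o = 1 + 15 = 16)
Y(P, w) = 20 (Y(P, w) = 16 - 2*(-2)/(-2 + 3) = 16 - 2*(-2)/1 = 16 - 2*(-2) = 16 - 1*(-4) = 16 + 4 = 20)
(450 + Y(21, 4*4))² = (450 + 20)² = 470² = 220900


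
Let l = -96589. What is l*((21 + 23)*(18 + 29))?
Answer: -199746052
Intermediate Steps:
l*((21 + 23)*(18 + 29)) = -96589*(21 + 23)*(18 + 29) = -4249916*47 = -96589*2068 = -199746052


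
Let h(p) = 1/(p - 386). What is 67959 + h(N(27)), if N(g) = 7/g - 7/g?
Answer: 26232173/386 ≈ 67959.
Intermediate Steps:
N(g) = 0
h(p) = 1/(-386 + p)
67959 + h(N(27)) = 67959 + 1/(-386 + 0) = 67959 + 1/(-386) = 67959 - 1/386 = 26232173/386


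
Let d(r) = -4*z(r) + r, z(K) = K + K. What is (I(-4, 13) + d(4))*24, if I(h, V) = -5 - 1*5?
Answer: -912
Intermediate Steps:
z(K) = 2*K
d(r) = -7*r (d(r) = -8*r + r = -7*r)
I(h, V) = -10 (I(h, V) = -5 - 5 = -10)
(I(-4, 13) + d(4))*24 = (-10 - 7*4)*24 = (-10 - 28)*24 = -38*24 = -912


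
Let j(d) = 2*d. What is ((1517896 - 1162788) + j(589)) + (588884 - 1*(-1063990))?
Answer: 2009160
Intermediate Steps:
((1517896 - 1162788) + j(589)) + (588884 - 1*(-1063990)) = ((1517896 - 1162788) + 2*589) + (588884 - 1*(-1063990)) = (355108 + 1178) + (588884 + 1063990) = 356286 + 1652874 = 2009160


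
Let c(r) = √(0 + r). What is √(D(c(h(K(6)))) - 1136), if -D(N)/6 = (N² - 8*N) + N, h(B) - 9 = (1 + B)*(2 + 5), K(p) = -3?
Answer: √(-1106 + 42*I*√5) ≈ 1.4107 + 33.286*I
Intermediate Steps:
h(B) = 16 + 7*B (h(B) = 9 + (1 + B)*(2 + 5) = 9 + (1 + B)*7 = 9 + (7 + 7*B) = 16 + 7*B)
c(r) = √r
D(N) = -6*N² + 42*N (D(N) = -6*((N² - 8*N) + N) = -6*(N² - 7*N) = -6*N² + 42*N)
√(D(c(h(K(6)))) - 1136) = √(6*√(16 + 7*(-3))*(7 - √(16 + 7*(-3))) - 1136) = √(6*√(16 - 21)*(7 - √(16 - 21)) - 1136) = √(6*√(-5)*(7 - √(-5)) - 1136) = √(6*(I*√5)*(7 - I*√5) - 1136) = √(6*I*√5*(7 - I*√5) - 1136) = √(-1136 + 6*I*√5*(7 - I*√5))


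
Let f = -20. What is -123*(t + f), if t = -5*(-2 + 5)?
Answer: 4305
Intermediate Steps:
t = -15 (t = -5*3 = -15)
-123*(t + f) = -123*(-15 - 20) = -123*(-35) = 4305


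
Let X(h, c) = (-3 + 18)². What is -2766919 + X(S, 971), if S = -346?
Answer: -2766694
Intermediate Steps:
X(h, c) = 225 (X(h, c) = 15² = 225)
-2766919 + X(S, 971) = -2766919 + 225 = -2766694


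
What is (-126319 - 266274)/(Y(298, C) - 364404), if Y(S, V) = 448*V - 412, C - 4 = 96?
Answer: 392593/320016 ≈ 1.2268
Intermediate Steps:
C = 100 (C = 4 + 96 = 100)
Y(S, V) = -412 + 448*V
(-126319 - 266274)/(Y(298, C) - 364404) = (-126319 - 266274)/((-412 + 448*100) - 364404) = -392593/((-412 + 44800) - 364404) = -392593/(44388 - 364404) = -392593/(-320016) = -392593*(-1/320016) = 392593/320016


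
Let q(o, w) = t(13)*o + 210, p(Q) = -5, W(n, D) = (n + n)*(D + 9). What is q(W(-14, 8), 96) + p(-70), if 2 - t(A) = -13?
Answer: -6935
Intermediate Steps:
t(A) = 15 (t(A) = 2 - 1*(-13) = 2 + 13 = 15)
W(n, D) = 2*n*(9 + D) (W(n, D) = (2*n)*(9 + D) = 2*n*(9 + D))
q(o, w) = 210 + 15*o (q(o, w) = 15*o + 210 = 210 + 15*o)
q(W(-14, 8), 96) + p(-70) = (210 + 15*(2*(-14)*(9 + 8))) - 5 = (210 + 15*(2*(-14)*17)) - 5 = (210 + 15*(-476)) - 5 = (210 - 7140) - 5 = -6930 - 5 = -6935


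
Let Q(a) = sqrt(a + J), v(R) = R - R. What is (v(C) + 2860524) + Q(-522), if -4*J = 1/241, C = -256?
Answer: 2860524 + I*sqrt(121273369)/482 ≈ 2.8605e+6 + 22.847*I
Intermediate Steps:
J = -1/964 (J = -1/4/241 = -1/4*1/241 = -1/964 ≈ -0.0010373)
v(R) = 0
Q(a) = sqrt(-1/964 + a) (Q(a) = sqrt(a - 1/964) = sqrt(-1/964 + a))
(v(C) + 2860524) + Q(-522) = (0 + 2860524) + sqrt(-241 + 232324*(-522))/482 = 2860524 + sqrt(-241 - 121273128)/482 = 2860524 + sqrt(-121273369)/482 = 2860524 + (I*sqrt(121273369))/482 = 2860524 + I*sqrt(121273369)/482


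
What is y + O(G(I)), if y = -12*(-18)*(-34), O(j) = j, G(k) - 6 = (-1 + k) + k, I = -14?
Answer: -7367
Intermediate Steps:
G(k) = 5 + 2*k (G(k) = 6 + ((-1 + k) + k) = 6 + (-1 + 2*k) = 5 + 2*k)
y = -7344 (y = 216*(-34) = -7344)
y + O(G(I)) = -7344 + (5 + 2*(-14)) = -7344 + (5 - 28) = -7344 - 23 = -7367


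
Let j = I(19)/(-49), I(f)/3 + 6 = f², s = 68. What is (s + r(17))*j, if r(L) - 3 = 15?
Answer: -91590/49 ≈ -1869.2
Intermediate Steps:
I(f) = -18 + 3*f²
r(L) = 18 (r(L) = 3 + 15 = 18)
j = -1065/49 (j = (-18 + 3*19²)/(-49) = (-18 + 3*361)*(-1/49) = (-18 + 1083)*(-1/49) = 1065*(-1/49) = -1065/49 ≈ -21.735)
(s + r(17))*j = (68 + 18)*(-1065/49) = 86*(-1065/49) = -91590/49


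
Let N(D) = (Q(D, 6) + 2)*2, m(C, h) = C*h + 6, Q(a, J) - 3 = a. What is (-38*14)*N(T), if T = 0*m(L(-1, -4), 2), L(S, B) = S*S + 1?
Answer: -5320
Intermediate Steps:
Q(a, J) = 3 + a
L(S, B) = 1 + S**2 (L(S, B) = S**2 + 1 = 1 + S**2)
m(C, h) = 6 + C*h
T = 0 (T = 0*(6 + (1 + (-1)**2)*2) = 0*(6 + (1 + 1)*2) = 0*(6 + 2*2) = 0*(6 + 4) = 0*10 = 0)
N(D) = 10 + 2*D (N(D) = ((3 + D) + 2)*2 = (5 + D)*2 = 10 + 2*D)
(-38*14)*N(T) = (-38*14)*(10 + 2*0) = -532*(10 + 0) = -532*10 = -5320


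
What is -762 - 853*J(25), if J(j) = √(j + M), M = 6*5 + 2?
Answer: -762 - 853*√57 ≈ -7202.0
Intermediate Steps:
M = 32 (M = 30 + 2 = 32)
J(j) = √(32 + j) (J(j) = √(j + 32) = √(32 + j))
-762 - 853*J(25) = -762 - 853*√(32 + 25) = -762 - 853*√57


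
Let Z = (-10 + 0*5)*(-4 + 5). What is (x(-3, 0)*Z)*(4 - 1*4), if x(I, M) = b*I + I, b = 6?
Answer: 0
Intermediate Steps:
x(I, M) = 7*I (x(I, M) = 6*I + I = 7*I)
Z = -10 (Z = (-10 + 0)*1 = -10*1 = -10)
(x(-3, 0)*Z)*(4 - 1*4) = ((7*(-3))*(-10))*(4 - 1*4) = (-21*(-10))*(4 - 4) = 210*0 = 0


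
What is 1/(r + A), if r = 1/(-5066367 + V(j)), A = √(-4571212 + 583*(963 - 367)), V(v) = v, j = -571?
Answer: -5066938/108439815070906919937 - 410781771133504*I*√16499/108439815070906919937 ≈ -4.6726e-14 - 0.00048658*I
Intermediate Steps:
A = 16*I*√16499 (A = √(-4571212 + 583*596) = √(-4571212 + 347468) = √(-4223744) = 16*I*√16499 ≈ 2055.2*I)
r = -1/5066938 (r = 1/(-5066367 - 571) = 1/(-5066938) = -1/5066938 ≈ -1.9736e-7)
1/(r + A) = 1/(-1/5066938 + 16*I*√16499)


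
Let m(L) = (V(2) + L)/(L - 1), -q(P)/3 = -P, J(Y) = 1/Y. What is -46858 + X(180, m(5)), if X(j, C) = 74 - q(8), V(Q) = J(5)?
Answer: -46808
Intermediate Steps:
V(Q) = 1/5
q(P) = 3*P (q(P) = -(-3)*P = 3*P)
m(L) = (1/5 + L)/(-1 + L) (m(L) = (1/5 + L)/(L - 1) = (1/5 + L)/(-1 + L))
X(j, C) = 50 (X(j, C) = 74 - 3*8 = 74 - 1*24 = 74 - 24 = 50)
-46858 + X(180, m(5)) = -46858 + 50 = -46808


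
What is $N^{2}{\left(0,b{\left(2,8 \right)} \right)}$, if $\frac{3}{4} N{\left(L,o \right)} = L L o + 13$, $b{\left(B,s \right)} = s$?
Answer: $\frac{2704}{9} \approx 300.44$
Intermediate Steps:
$N{\left(L,o \right)} = \frac{52}{3} + \frac{4 o L^{2}}{3}$ ($N{\left(L,o \right)} = \frac{4 \left(L L o + 13\right)}{3} = \frac{4 \left(L^{2} o + 13\right)}{3} = \frac{4 \left(o L^{2} + 13\right)}{3} = \frac{4 \left(13 + o L^{2}\right)}{3} = \frac{52}{3} + \frac{4 o L^{2}}{3}$)
$N^{2}{\left(0,b{\left(2,8 \right)} \right)} = \left(\frac{52}{3} + \frac{4}{3} \cdot 8 \cdot 0^{2}\right)^{2} = \left(\frac{52}{3} + \frac{4}{3} \cdot 8 \cdot 0\right)^{2} = \left(\frac{52}{3} + 0\right)^{2} = \left(\frac{52}{3}\right)^{2} = \frac{2704}{9}$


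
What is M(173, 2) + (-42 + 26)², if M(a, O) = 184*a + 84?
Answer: 32172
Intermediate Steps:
M(a, O) = 84 + 184*a
M(173, 2) + (-42 + 26)² = (84 + 184*173) + (-42 + 26)² = (84 + 31832) + (-16)² = 31916 + 256 = 32172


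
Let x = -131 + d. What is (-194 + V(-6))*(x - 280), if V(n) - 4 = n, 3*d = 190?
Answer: 204428/3 ≈ 68143.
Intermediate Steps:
d = 190/3 (d = (⅓)*190 = 190/3 ≈ 63.333)
V(n) = 4 + n
x = -203/3 (x = -131 + 190/3 = -203/3 ≈ -67.667)
(-194 + V(-6))*(x - 280) = (-194 + (4 - 6))*(-203/3 - 280) = (-194 - 2)*(-1043/3) = -196*(-1043/3) = 204428/3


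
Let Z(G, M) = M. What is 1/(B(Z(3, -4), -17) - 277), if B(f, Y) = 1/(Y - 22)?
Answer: -39/10804 ≈ -0.0036098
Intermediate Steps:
B(f, Y) = 1/(-22 + Y)
1/(B(Z(3, -4), -17) - 277) = 1/(1/(-22 - 17) - 277) = 1/(1/(-39) - 277) = 1/(-1/39 - 277) = 1/(-10804/39) = -39/10804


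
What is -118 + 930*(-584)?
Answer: -543238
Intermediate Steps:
-118 + 930*(-584) = -118 - 543120 = -543238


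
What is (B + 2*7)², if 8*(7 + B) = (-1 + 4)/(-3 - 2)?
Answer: 76729/1600 ≈ 47.956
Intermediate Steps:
B = -283/40 (B = -7 + ((-1 + 4)/(-3 - 2))/8 = -7 + (3/(-5))/8 = -7 + (3*(-⅕))/8 = -7 + (⅛)*(-⅗) = -7 - 3/40 = -283/40 ≈ -7.0750)
(B + 2*7)² = (-283/40 + 2*7)² = (-283/40 + 14)² = (277/40)² = 76729/1600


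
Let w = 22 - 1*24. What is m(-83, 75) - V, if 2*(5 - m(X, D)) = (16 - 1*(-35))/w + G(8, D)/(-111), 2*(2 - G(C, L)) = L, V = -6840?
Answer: 1522385/222 ≈ 6857.6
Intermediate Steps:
G(C, L) = 2 - L/2
w = -2 (w = 22 - 24 = -2)
m(X, D) = 7885/444 - D/444 (m(X, D) = 5 - ((16 - 1*(-35))/(-2) + (2 - D/2)/(-111))/2 = 5 - ((16 + 35)*(-½) + (2 - D/2)*(-1/111))/2 = 5 - (51*(-½) + (-2/111 + D/222))/2 = 5 - (-51/2 + (-2/111 + D/222))/2 = 5 - (-5665/222 + D/222)/2 = 5 + (5665/444 - D/444) = 7885/444 - D/444)
m(-83, 75) - V = (7885/444 - 1/444*75) - 1*(-6840) = (7885/444 - 25/148) + 6840 = 3905/222 + 6840 = 1522385/222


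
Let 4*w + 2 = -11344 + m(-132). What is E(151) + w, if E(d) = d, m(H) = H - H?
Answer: -5371/2 ≈ -2685.5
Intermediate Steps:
m(H) = 0
w = -5673/2 (w = -½ + (-11344 + 0)/4 = -½ + (¼)*(-11344) = -½ - 2836 = -5673/2 ≈ -2836.5)
E(151) + w = 151 - 5673/2 = -5371/2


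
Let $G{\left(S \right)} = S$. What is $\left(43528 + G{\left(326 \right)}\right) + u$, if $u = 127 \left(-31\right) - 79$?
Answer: $39838$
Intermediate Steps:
$u = -4016$ ($u = -3937 - 79 = -4016$)
$\left(43528 + G{\left(326 \right)}\right) + u = \left(43528 + 326\right) - 4016 = 43854 - 4016 = 39838$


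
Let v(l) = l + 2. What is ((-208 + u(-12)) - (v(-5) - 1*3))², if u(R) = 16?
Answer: 34596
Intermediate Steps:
v(l) = 2 + l
((-208 + u(-12)) - (v(-5) - 1*3))² = ((-208 + 16) - ((2 - 5) - 1*3))² = (-192 - (-3 - 3))² = (-192 - 1*(-6))² = (-192 + 6)² = (-186)² = 34596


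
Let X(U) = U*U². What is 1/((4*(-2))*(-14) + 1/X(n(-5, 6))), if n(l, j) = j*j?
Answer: 46656/5225473 ≈ 0.0089286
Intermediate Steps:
n(l, j) = j²
X(U) = U³
1/((4*(-2))*(-14) + 1/X(n(-5, 6))) = 1/((4*(-2))*(-14) + 1/((6²)³)) = 1/(-8*(-14) + 1/(36³)) = 1/(112 + 1/46656) = 1/(5225473/46656) = 46656/5225473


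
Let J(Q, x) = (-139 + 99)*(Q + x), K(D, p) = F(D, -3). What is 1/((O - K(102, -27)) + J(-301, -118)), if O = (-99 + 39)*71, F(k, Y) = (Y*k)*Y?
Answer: 1/11582 ≈ 8.6341e-5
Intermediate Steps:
F(k, Y) = k*Y²
K(D, p) = 9*D (K(D, p) = D*(-3)² = D*9 = 9*D)
J(Q, x) = -40*Q - 40*x (J(Q, x) = -40*(Q + x) = -40*Q - 40*x)
O = -4260 (O = -60*71 = -4260)
1/((O - K(102, -27)) + J(-301, -118)) = 1/((-4260 - 9*102) + (-40*(-301) - 40*(-118))) = 1/((-4260 - 1*918) + (12040 + 4720)) = 1/((-4260 - 918) + 16760) = 1/(-5178 + 16760) = 1/11582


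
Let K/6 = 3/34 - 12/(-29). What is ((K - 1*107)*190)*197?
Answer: -1918886380/493 ≈ -3.8923e+6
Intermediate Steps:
K = 1485/493 (K = 6*(3/34 - 12/(-29)) = 6*(3*(1/34) - 12*(-1/29)) = 6*(3/34 + 12/29) = 6*(495/986) = 1485/493 ≈ 3.0122)
((K - 1*107)*190)*197 = ((1485/493 - 1*107)*190)*197 = ((1485/493 - 107)*190)*197 = -51266/493*190*197 = -9740540/493*197 = -1918886380/493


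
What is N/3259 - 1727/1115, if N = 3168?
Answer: -2095973/3633785 ≈ -0.57680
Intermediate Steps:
N/3259 - 1727/1115 = 3168/3259 - 1727/1115 = -2095973/3633785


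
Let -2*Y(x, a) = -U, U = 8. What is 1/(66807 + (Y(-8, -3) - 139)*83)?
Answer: 1/55602 ≈ 1.7985e-5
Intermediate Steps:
Y(x, a) = 4 (Y(x, a) = -(-1)*8/2 = -½*(-8) = 4)
1/(66807 + (Y(-8, -3) - 139)*83) = 1/(66807 + (4 - 139)*83) = 1/(66807 - 135*83) = 1/(66807 - 11205) = 1/55602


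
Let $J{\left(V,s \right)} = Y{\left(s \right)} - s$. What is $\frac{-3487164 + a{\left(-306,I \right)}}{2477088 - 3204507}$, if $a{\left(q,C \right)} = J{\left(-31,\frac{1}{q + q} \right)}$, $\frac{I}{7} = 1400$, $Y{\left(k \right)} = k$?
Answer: $\frac{1162388}{242473} \approx 4.7939$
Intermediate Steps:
$I = 9800$ ($I = 7 \cdot 1400 = 9800$)
$J{\left(V,s \right)} = 0$ ($J{\left(V,s \right)} = s - s = 0$)
$a{\left(q,C \right)} = 0$
$\frac{-3487164 + a{\left(-306,I \right)}}{2477088 - 3204507} = \frac{-3487164 + 0}{2477088 - 3204507} = - \frac{3487164}{-727419} = \left(-3487164\right) \left(- \frac{1}{727419}\right) = \frac{1162388}{242473}$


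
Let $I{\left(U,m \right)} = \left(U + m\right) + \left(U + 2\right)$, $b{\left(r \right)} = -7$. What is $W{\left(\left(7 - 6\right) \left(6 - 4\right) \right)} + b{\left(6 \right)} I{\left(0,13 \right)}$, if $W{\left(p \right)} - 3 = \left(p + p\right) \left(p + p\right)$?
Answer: $-86$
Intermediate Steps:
$W{\left(p \right)} = 3 + 4 p^{2}$ ($W{\left(p \right)} = 3 + \left(p + p\right) \left(p + p\right) = 3 + 2 p 2 p = 3 + 4 p^{2}$)
$I{\left(U,m \right)} = 2 + m + 2 U$ ($I{\left(U,m \right)} = \left(U + m\right) + \left(2 + U\right) = 2 + m + 2 U$)
$W{\left(\left(7 - 6\right) \left(6 - 4\right) \right)} + b{\left(6 \right)} I{\left(0,13 \right)} = \left(3 + 4 \left(\left(7 - 6\right) \left(6 - 4\right)\right)^{2}\right) - 7 \left(2 + 13 + 2 \cdot 0\right) = \left(3 + 4 \left(1 \cdot 2\right)^{2}\right) - 7 \left(2 + 13 + 0\right) = \left(3 + 4 \cdot 2^{2}\right) - 105 = \left(3 + 4 \cdot 4\right) - 105 = \left(3 + 16\right) - 105 = 19 - 105 = -86$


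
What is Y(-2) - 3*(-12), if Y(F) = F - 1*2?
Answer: 32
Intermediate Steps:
Y(F) = -2 + F (Y(F) = F - 2 = -2 + F)
Y(-2) - 3*(-12) = (-2 - 2) - 3*(-12) = -4 + 36 = 32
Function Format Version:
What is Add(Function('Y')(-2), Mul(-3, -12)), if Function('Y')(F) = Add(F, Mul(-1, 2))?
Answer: 32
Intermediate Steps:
Function('Y')(F) = Add(-2, F) (Function('Y')(F) = Add(F, -2) = Add(-2, F))
Add(Function('Y')(-2), Mul(-3, -12)) = Add(Add(-2, -2), Mul(-3, -12)) = Add(-4, 36) = 32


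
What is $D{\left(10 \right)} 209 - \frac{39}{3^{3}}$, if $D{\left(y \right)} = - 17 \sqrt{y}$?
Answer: $- \frac{13}{9} - 3553 \sqrt{10} \approx -11237.0$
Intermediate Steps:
$D{\left(10 \right)} 209 - \frac{39}{3^{3}} = - 17 \sqrt{10} \cdot 209 - \frac{39}{3^{3}} = - 3553 \sqrt{10} - \frac{39}{27} = - 3553 \sqrt{10} - \frac{13}{9} = - \frac{13}{9} - 3553 \sqrt{10}$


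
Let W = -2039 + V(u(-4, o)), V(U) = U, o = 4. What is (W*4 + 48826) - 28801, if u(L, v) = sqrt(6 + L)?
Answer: 11869 + 4*sqrt(2) ≈ 11875.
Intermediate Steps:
W = -2039 + sqrt(2) (W = -2039 + sqrt(6 - 4) = -2039 + sqrt(2) ≈ -2037.6)
(W*4 + 48826) - 28801 = ((-2039 + sqrt(2))*4 + 48826) - 28801 = ((-8156 + 4*sqrt(2)) + 48826) - 28801 = (40670 + 4*sqrt(2)) - 28801 = 11869 + 4*sqrt(2)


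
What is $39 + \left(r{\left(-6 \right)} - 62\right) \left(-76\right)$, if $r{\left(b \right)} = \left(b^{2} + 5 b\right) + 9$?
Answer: $3611$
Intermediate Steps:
$r{\left(b \right)} = 9 + b^{2} + 5 b$
$39 + \left(r{\left(-6 \right)} - 62\right) \left(-76\right) = 39 + \left(\left(9 + \left(-6\right)^{2} + 5 \left(-6\right)\right) - 62\right) \left(-76\right) = 39 + \left(\left(9 + 36 - 30\right) - 62\right) \left(-76\right) = 39 + \left(15 - 62\right) \left(-76\right) = 39 - -3572 = 39 + 3572 = 3611$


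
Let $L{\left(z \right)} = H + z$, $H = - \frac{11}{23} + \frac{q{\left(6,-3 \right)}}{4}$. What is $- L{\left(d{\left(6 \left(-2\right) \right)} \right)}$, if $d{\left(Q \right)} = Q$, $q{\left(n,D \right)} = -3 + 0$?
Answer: $\frac{1217}{92} \approx 13.228$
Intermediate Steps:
$q{\left(n,D \right)} = -3$
$H = - \frac{113}{92}$ ($H = - \frac{11}{23} - \frac{3}{4} = - \frac{113}{92} \approx -1.2283$)
$L{\left(z \right)} = - \frac{113}{92} + z$
$- L{\left(d{\left(6 \left(-2\right) \right)} \right)} = - (- \frac{113}{92} + 6 \left(-2\right)) = - (- \frac{113}{92} - 12) = \left(-1\right) \left(- \frac{1217}{92}\right) = \frac{1217}{92}$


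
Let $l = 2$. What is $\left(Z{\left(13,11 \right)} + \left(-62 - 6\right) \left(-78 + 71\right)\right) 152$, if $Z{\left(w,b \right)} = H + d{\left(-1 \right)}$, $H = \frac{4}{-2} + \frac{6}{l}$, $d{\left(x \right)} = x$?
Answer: $72352$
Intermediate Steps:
$H = 1$ ($H = \frac{4}{-2} + \frac{6}{2} = 4 \left(- \frac{1}{2}\right) + 6 \cdot \frac{1}{2} = -2 + 3 = 1$)
$Z{\left(w,b \right)} = 0$ ($Z{\left(w,b \right)} = 1 - 1 = 0$)
$\left(Z{\left(13,11 \right)} + \left(-62 - 6\right) \left(-78 + 71\right)\right) 152 = \left(0 + \left(-62 - 6\right) \left(-78 + 71\right)\right) 152 = \left(0 - -476\right) 152 = \left(0 + 476\right) 152 = 476 \cdot 152 = 72352$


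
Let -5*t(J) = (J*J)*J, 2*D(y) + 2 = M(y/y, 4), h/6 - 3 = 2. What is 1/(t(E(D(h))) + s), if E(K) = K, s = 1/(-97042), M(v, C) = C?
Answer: -485210/97047 ≈ -4.9997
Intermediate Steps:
h = 30 (h = 18 + 6*2 = 18 + 12 = 30)
s = -1/97042 ≈ -1.0305e-5
D(y) = 1 (D(y) = -1 + (½)*4 = -1 + 2 = 1)
t(J) = -J³/5 (t(J) = -J*J*J/5 = -J²*J/5 = -J³/5)
1/(t(E(D(h))) + s) = 1/(-⅕*1³ - 1/97042) = 1/(-⅕*1 - 1/97042) = 1/(-⅕ - 1/97042) = 1/(-97047/485210) = -485210/97047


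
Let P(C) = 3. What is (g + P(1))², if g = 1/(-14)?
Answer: 1681/196 ≈ 8.5765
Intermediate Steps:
g = -1/14 ≈ -0.071429
(g + P(1))² = (-1/14 + 3)² = (41/14)² = 1681/196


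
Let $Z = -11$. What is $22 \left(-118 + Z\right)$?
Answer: $-2838$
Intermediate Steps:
$22 \left(-118 + Z\right) = 22 \left(-118 - 11\right) = 22 \left(-129\right) = -2838$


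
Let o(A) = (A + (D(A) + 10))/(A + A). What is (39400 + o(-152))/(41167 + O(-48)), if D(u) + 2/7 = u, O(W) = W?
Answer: 20961315/21875308 ≈ 0.95822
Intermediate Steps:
D(u) = -2/7 + u
o(A) = (68/7 + 2*A)/(2*A) (o(A) = (A + ((-2/7 + A) + 10))/(A + A) = (A + (68/7 + A))/((2*A)) = (68/7 + 2*A)*(1/(2*A)) = (68/7 + 2*A)/(2*A))
(39400 + o(-152))/(41167 + O(-48)) = (39400 + (34/7 - 152)/(-152))/(41167 - 48) = (39400 - 1/152*(-1030/7))/41119 = (39400 + 515/532)*(1/41119) = (20961315/532)*(1/41119) = 20961315/21875308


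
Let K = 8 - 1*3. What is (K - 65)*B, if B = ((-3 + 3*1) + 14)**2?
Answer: -11760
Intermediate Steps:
K = 5 (K = 8 - 3 = 5)
B = 196 (B = ((-3 + 3) + 14)**2 = (0 + 14)**2 = 14**2 = 196)
(K - 65)*B = (5 - 65)*196 = -60*196 = -11760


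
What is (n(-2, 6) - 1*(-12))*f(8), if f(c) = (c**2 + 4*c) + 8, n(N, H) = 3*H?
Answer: 3120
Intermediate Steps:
f(c) = 8 + c**2 + 4*c
(n(-2, 6) - 1*(-12))*f(8) = (3*6 - 1*(-12))*(8 + 8**2 + 4*8) = (18 + 12)*(8 + 64 + 32) = 30*104 = 3120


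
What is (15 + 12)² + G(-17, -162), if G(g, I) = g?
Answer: 712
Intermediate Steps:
(15 + 12)² + G(-17, -162) = (15 + 12)² - 17 = 27² - 17 = 729 - 17 = 712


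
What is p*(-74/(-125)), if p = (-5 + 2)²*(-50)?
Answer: -1332/5 ≈ -266.40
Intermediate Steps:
p = -450 (p = (-3)²*(-50) = 9*(-50) = -450)
p*(-74/(-125)) = -(-33300)/(-125) = -(-33300)*(-1)/125 = -450*74/125 = -1332/5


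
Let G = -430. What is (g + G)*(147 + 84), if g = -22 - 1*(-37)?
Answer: -95865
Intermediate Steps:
g = 15 (g = -22 + 37 = 15)
(g + G)*(147 + 84) = (15 - 430)*(147 + 84) = -415*231 = -95865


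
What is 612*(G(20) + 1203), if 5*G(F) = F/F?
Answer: 3681792/5 ≈ 7.3636e+5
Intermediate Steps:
G(F) = ⅕ (G(F) = (F/F)/5 = (⅕)*1 = ⅕)
612*(G(20) + 1203) = 612*(⅕ + 1203) = 612*(6016/5) = 3681792/5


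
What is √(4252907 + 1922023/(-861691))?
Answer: √3157830187184480374/861691 ≈ 2062.3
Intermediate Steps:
√(4252907 + 1922023/(-861691)) = √(4252907 + 1922023*(-1/861691)) = √(4252907 - 1922023/861691) = √(3664689763714/861691) = √3157830187184480374/861691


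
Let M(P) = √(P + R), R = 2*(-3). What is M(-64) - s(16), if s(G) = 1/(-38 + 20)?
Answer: 1/18 + I*√70 ≈ 0.055556 + 8.3666*I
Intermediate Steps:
s(G) = -1/18 (s(G) = 1/(-18) = -1/18)
R = -6
M(P) = √(-6 + P) (M(P) = √(P - 6) = √(-6 + P))
M(-64) - s(16) = √(-6 - 64) - 1*(-1/18) = √(-70) + 1/18 = I*√70 + 1/18 = 1/18 + I*√70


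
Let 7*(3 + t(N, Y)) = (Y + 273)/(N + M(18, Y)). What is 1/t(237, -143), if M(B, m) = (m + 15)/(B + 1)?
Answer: -6125/17881 ≈ -0.34254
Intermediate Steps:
M(B, m) = (15 + m)/(1 + B)
t(N, Y) = -3 + (273 + Y)/(7*(15/19 + N + Y/19)) (t(N, Y) = -3 + ((Y + 273)/(N + (15 + Y)/(1 + 18)))/7 = -3 + ((273 + Y)/(N + (15 + Y)/19))/7 = -3 + ((273 + Y)/(N + (15/19 + Y/19)))/7 = -3 + ((273 + Y)/(15/19 + N + Y/19))/7 = -3 + (273 + Y)/(7*(15/19 + N + Y/19)))
1/t(237, -143) = 1/((4872 - 399*237 - 2*(-143))/(7*(15 - 143 + 19*237))) = 1/((4872 - 94563 + 286)/(7*(15 - 143 + 4503))) = 1/((⅐)*(-89405)/4375) = 1/((⅐)*(1/4375)*(-89405)) = 1/(-17881/6125) = -6125/17881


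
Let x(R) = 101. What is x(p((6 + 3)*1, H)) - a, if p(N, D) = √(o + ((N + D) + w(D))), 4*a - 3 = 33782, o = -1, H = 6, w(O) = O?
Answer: -33381/4 ≈ -8345.3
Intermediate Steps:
a = 33785/4 (a = ¾ + (¼)*33782 = ¾ + 16891/2 = 33785/4 ≈ 8446.3)
p(N, D) = √(-1 + N + 2*D) (p(N, D) = √(-1 + ((N + D) + D)) = √(-1 + ((D + N) + D)) = √(-1 + (N + 2*D)) = √(-1 + N + 2*D))
x(p((6 + 3)*1, H)) - a = 101 - 1*33785/4 = 101 - 33785/4 = -33381/4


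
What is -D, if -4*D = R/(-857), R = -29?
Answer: 29/3428 ≈ 0.0084597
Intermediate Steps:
D = -29/3428 (D = -(-29)/(4*(-857)) = -(-29)*(-1)/(4*857) = -1/4*29/857 = -29/3428 ≈ -0.0084597)
-D = -1*(-29/3428) = 29/3428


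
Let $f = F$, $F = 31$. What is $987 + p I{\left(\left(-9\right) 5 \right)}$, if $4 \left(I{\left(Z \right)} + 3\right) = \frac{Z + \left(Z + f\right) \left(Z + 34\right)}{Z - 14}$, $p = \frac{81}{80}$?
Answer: $\frac{18568383}{18880} \approx 983.5$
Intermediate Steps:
$p = \frac{81}{80}$ ($p = 81 \cdot \frac{1}{80} = \frac{81}{80} \approx 1.0125$)
$f = 31$
$I{\left(Z \right)} = -3 + \frac{Z + \left(31 + Z\right) \left(34 + Z\right)}{4 \left(-14 + Z\right)}$ ($I{\left(Z \right)} = -3 + \frac{\left(Z + \left(Z + 31\right) \left(Z + 34\right)\right) \frac{1}{Z - 14}}{4} = -3 + \frac{\left(Z + \left(31 + Z\right) \left(34 + Z\right)\right) \frac{1}{-14 + Z}}{4} = -3 + \frac{\frac{1}{-14 + Z} \left(Z + \left(31 + Z\right) \left(34 + Z\right)\right)}{4} = -3 + \frac{Z + \left(31 + Z\right) \left(34 + Z\right)}{4 \left(-14 + Z\right)}$)
$987 + p I{\left(\left(-9\right) 5 \right)} = 987 + \frac{81 \frac{1222 + \left(\left(-9\right) 5\right)^{2} + 54 \left(\left(-9\right) 5\right)}{4 \left(-14 - 45\right)}}{80} = 987 + \frac{81 \frac{1222 + \left(-45\right)^{2} + 54 \left(-45\right)}{4 \left(-14 - 45\right)}}{80} = 987 + \frac{81 \frac{1222 + 2025 - 2430}{4 \left(-59\right)}}{80} = 987 + \frac{81 \cdot \frac{1}{4} \left(- \frac{1}{59}\right) 817}{80} = 987 + \frac{81}{80} \left(- \frac{817}{236}\right) = 987 - \frac{66177}{18880} = \frac{18568383}{18880}$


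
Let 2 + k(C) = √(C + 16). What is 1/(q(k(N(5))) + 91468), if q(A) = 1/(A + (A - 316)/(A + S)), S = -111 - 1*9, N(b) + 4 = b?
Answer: 1366337691/124976127253157 - 15063*√17/2124594163303669 ≈ 1.0933e-5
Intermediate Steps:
N(b) = -4 + b
S = -120 (S = -111 - 9 = -120)
k(C) = -2 + √(16 + C) (k(C) = -2 + √(C + 16) = -2 + √(16 + C))
q(A) = 1/(A + (-316 + A)/(-120 + A)) (q(A) = 1/(A + (A - 316)/(A - 120)) = 1/(A + (-316 + A)/(-120 + A)))
1/(q(k(N(5))) + 91468) = 1/((-120 + (-2 + √(16 + (-4 + 5))))/(-316 + (-2 + √(16 + (-4 + 5)))² - 119*(-2 + √(16 + (-4 + 5)))) + 91468) = 1/((-120 + (-2 + √(16 + 1)))/(-316 + (-2 + √(16 + 1))² - 119*(-2 + √(16 + 1))) + 91468) = 1/((-120 + (-2 + √17))/(-316 + (-2 + √17)² - 119*(-2 + √17)) + 91468) = 1/((-122 + √17)/(-316 + (-2 + √17)² + (238 - 119*√17)) + 91468) = 1/((-122 + √17)/(-78 + (-2 + √17)² - 119*√17) + 91468) = 1/(91468 + (-122 + √17)/(-78 + (-2 + √17)² - 119*√17))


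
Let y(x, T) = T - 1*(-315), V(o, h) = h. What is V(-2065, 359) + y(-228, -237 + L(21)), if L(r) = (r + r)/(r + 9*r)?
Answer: 2186/5 ≈ 437.20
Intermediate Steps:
L(r) = 1/5 (L(r) = (2*r)/((10*r)) = (2*r)*(1/(10*r)) = 1/5)
y(x, T) = 315 + T (y(x, T) = T + 315 = 315 + T)
V(-2065, 359) + y(-228, -237 + L(21)) = 359 + (315 + (-237 + 1/5)) = 359 + (315 - 1184/5) = 359 + 391/5 = 2186/5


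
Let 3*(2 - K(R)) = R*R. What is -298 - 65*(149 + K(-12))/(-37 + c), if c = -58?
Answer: -4323/19 ≈ -227.53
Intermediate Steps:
K(R) = 2 - R²/3 (K(R) = 2 - R*R/3 = 2 - R²/3)
-298 - 65*(149 + K(-12))/(-37 + c) = -298 - 65*(149 + (2 - ⅓*(-12)²))/(-37 - 58) = -298 - 65*(149 + (2 - ⅓*144))/(-95) = -298 - 65*(149 + (2 - 48))*(-1)/95 = -298 - 65*(149 - 46)*(-1)/95 = -298 - 6695*(-1)/95 = -298 - 65*(-103/95) = -298 + 1339/19 = -4323/19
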